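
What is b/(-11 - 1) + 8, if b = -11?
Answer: 107/12 ≈ 8.9167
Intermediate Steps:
b/(-11 - 1) + 8 = -11/(-11 - 1) + 8 = -11/(-12) + 8 = -1/12*(-11) + 8 = 11/12 + 8 = 107/12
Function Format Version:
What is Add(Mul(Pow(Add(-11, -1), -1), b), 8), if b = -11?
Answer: Rational(107, 12) ≈ 8.9167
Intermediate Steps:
Add(Mul(Pow(Add(-11, -1), -1), b), 8) = Add(Mul(Pow(Add(-11, -1), -1), -11), 8) = Add(Mul(Pow(-12, -1), -11), 8) = Add(Mul(Rational(-1, 12), -11), 8) = Add(Rational(11, 12), 8) = Rational(107, 12)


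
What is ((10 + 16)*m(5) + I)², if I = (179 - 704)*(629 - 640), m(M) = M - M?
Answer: 33350625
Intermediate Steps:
m(M) = 0
I = 5775 (I = -525*(-11) = 5775)
((10 + 16)*m(5) + I)² = ((10 + 16)*0 + 5775)² = (26*0 + 5775)² = (0 + 5775)² = 5775² = 33350625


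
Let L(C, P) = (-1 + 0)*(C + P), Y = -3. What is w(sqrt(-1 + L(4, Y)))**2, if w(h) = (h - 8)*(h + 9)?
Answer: (74 - I*sqrt(2))**2 ≈ 5474.0 - 209.3*I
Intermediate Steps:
L(C, P) = -C - P (L(C, P) = -(C + P) = -C - P)
w(h) = (-8 + h)*(9 + h)
w(sqrt(-1 + L(4, Y)))**2 = (-72 + sqrt(-1 + (-1*4 - 1*(-3))) + (sqrt(-1 + (-1*4 - 1*(-3))))**2)**2 = (-72 + sqrt(-1 + (-4 + 3)) + (sqrt(-1 + (-4 + 3)))**2)**2 = (-72 + sqrt(-1 - 1) + (sqrt(-1 - 1))**2)**2 = (-72 + sqrt(-2) + (sqrt(-2))**2)**2 = (-72 + I*sqrt(2) + (I*sqrt(2))**2)**2 = (-72 + I*sqrt(2) - 2)**2 = (-74 + I*sqrt(2))**2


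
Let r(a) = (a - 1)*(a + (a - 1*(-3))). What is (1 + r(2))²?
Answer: 64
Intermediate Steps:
r(a) = (-1 + a)*(3 + 2*a) (r(a) = (-1 + a)*(a + (a + 3)) = (-1 + a)*(a + (3 + a)) = (-1 + a)*(3 + 2*a))
(1 + r(2))² = (1 + (-3 + 2 + 2*2²))² = (1 + (-3 + 2 + 2*4))² = (1 + (-3 + 2 + 8))² = (1 + 7)² = 8² = 64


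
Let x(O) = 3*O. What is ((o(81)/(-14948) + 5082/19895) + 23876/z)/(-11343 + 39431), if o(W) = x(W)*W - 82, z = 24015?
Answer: -17604925417/8023990972805088 ≈ -2.1940e-6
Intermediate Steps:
o(W) = -82 + 3*W**2 (o(W) = (3*W)*W - 82 = 3*W**2 - 82 = -82 + 3*W**2)
((o(81)/(-14948) + 5082/19895) + 23876/z)/(-11343 + 39431) = (((-82 + 3*81**2)/(-14948) + 5082/19895) + 23876/24015)/(-11343 + 39431) = (((-82 + 3*6561)*(-1/14948) + 5082*(1/19895)) + 23876*(1/24015))/28088 = (((-82 + 19683)*(-1/14948) + 5082/19895) + 23876/24015)*(1/28088) = ((19601*(-1/14948) + 5082/19895) + 23876/24015)*(1/28088) = ((-19601/14948 + 5082/19895) + 23876/24015)*(1/28088) = (-313996159/297390460 + 23876/24015)*(1/28088) = -17604925417/285673275876*1/28088 = -17604925417/8023990972805088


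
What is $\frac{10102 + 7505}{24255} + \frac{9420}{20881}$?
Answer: $\frac{180811}{153615} \approx 1.177$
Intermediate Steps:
$\frac{10102 + 7505}{24255} + \frac{9420}{20881} = 17607 \cdot \frac{1}{24255} + 9420 \cdot \frac{1}{20881} = \frac{5869}{8085} + \frac{60}{133} = \frac{180811}{153615}$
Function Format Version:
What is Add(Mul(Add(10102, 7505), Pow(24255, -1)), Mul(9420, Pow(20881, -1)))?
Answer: Rational(180811, 153615) ≈ 1.1770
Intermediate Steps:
Add(Mul(Add(10102, 7505), Pow(24255, -1)), Mul(9420, Pow(20881, -1))) = Add(Mul(17607, Rational(1, 24255)), Mul(9420, Rational(1, 20881))) = Add(Rational(5869, 8085), Rational(60, 133)) = Rational(180811, 153615)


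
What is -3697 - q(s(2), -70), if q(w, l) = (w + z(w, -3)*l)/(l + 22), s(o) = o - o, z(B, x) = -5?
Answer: -88553/24 ≈ -3689.7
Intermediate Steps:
s(o) = 0
q(w, l) = (w - 5*l)/(22 + l) (q(w, l) = (w - 5*l)/(l + 22) = (w - 5*l)/(22 + l))
-3697 - q(s(2), -70) = -3697 - (0 - 5*(-70))/(22 - 70) = -3697 - (0 + 350)/(-48) = -3697 - (-1)*350/48 = -3697 - 1*(-175/24) = -3697 + 175/24 = -88553/24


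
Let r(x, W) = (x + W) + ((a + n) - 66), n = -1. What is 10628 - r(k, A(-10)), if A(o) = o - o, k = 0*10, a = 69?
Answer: 10626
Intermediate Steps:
k = 0
A(o) = 0
r(x, W) = 2 + W + x (r(x, W) = (x + W) + ((69 - 1) - 66) = (W + x) + (68 - 66) = (W + x) + 2 = 2 + W + x)
10628 - r(k, A(-10)) = 10628 - (2 + 0 + 0) = 10628 - 1*2 = 10628 - 2 = 10626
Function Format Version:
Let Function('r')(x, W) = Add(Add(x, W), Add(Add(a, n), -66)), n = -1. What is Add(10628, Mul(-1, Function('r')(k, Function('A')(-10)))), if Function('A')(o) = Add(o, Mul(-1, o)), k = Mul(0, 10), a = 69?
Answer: 10626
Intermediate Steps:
k = 0
Function('A')(o) = 0
Function('r')(x, W) = Add(2, W, x) (Function('r')(x, W) = Add(Add(x, W), Add(Add(69, -1), -66)) = Add(Add(W, x), Add(68, -66)) = Add(Add(W, x), 2) = Add(2, W, x))
Add(10628, Mul(-1, Function('r')(k, Function('A')(-10)))) = Add(10628, Mul(-1, Add(2, 0, 0))) = Add(10628, Mul(-1, 2)) = Add(10628, -2) = 10626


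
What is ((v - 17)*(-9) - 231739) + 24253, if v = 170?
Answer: -208863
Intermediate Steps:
((v - 17)*(-9) - 231739) + 24253 = ((170 - 17)*(-9) - 231739) + 24253 = (153*(-9) - 231739) + 24253 = (-1377 - 231739) + 24253 = -233116 + 24253 = -208863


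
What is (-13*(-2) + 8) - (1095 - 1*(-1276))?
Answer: -2337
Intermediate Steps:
(-13*(-2) + 8) - (1095 - 1*(-1276)) = (26 + 8) - (1095 + 1276) = 34 - 1*2371 = 34 - 2371 = -2337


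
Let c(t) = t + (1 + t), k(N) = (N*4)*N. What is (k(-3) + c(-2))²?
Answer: 1089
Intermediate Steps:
k(N) = 4*N² (k(N) = (4*N)*N = 4*N²)
c(t) = 1 + 2*t
(k(-3) + c(-2))² = (4*(-3)² + (1 + 2*(-2)))² = (4*9 + (1 - 4))² = (36 - 3)² = 33² = 1089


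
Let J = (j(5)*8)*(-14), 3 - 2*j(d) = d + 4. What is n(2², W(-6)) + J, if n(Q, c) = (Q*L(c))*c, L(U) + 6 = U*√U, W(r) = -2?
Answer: 384 + 16*I*√2 ≈ 384.0 + 22.627*I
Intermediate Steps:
j(d) = -½ - d/2 (j(d) = 3/2 - (d + 4)/2 = 3/2 - (4 + d)/2 = 3/2 + (-2 - d/2) = -½ - d/2)
J = 336 (J = ((-½ - ½*5)*8)*(-14) = ((-½ - 5/2)*8)*(-14) = -3*8*(-14) = -24*(-14) = 336)
L(U) = -6 + U^(3/2) (L(U) = -6 + U*√U = -6 + U^(3/2))
n(Q, c) = Q*c*(-6 + c^(3/2)) (n(Q, c) = (Q*(-6 + c^(3/2)))*c = Q*c*(-6 + c^(3/2)))
n(2², W(-6)) + J = 2²*(-2)*(-6 + (-2)^(3/2)) + 336 = 4*(-2)*(-6 - 2*I*√2) + 336 = (48 + 16*I*√2) + 336 = 384 + 16*I*√2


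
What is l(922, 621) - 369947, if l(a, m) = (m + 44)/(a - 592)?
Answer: -24416369/66 ≈ -3.6995e+5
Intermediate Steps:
l(a, m) = (44 + m)/(-592 + a)
l(922, 621) - 369947 = (44 + 621)/(-592 + 922) - 369947 = 665/330 - 369947 = (1/330)*665 - 369947 = 133/66 - 369947 = -24416369/66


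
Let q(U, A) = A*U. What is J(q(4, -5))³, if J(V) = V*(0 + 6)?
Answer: -1728000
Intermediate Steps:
J(V) = 6*V (J(V) = V*6 = 6*V)
J(q(4, -5))³ = (6*(-5*4))³ = (6*(-20))³ = (-120)³ = -1728000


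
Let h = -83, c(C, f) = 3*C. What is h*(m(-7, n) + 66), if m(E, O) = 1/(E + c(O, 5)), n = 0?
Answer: -38263/7 ≈ -5466.1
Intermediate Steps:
m(E, O) = 1/(E + 3*O)
h*(m(-7, n) + 66) = -83*(1/(-7 + 3*0) + 66) = -83*(1/(-7 + 0) + 66) = -83*(1/(-7) + 66) = -83*(-⅐ + 66) = -83*461/7 = -38263/7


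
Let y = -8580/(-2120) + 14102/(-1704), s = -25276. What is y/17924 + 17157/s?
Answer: -48913003273/72034476816 ≈ -0.67902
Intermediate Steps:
y = -190949/45156 (y = -8580*(-1/2120) + 14102*(-1/1704) = 429/106 - 7051/852 = -190949/45156 ≈ -4.2287)
y/17924 + 17157/s = -190949/45156/17924 + 17157/(-25276) = -190949/45156*1/17924 + 17157*(-1/25276) = -190949/809376144 - 17157/25276 = -48913003273/72034476816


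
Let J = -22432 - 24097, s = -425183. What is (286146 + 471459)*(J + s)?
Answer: -357371369760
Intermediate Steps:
J = -46529
(286146 + 471459)*(J + s) = (286146 + 471459)*(-46529 - 425183) = 757605*(-471712) = -357371369760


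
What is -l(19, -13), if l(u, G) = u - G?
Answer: -32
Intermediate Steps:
-l(19, -13) = -(19 - 1*(-13)) = -(19 + 13) = -1*32 = -32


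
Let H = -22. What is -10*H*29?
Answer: 6380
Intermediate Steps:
-10*H*29 = -10*(-22)*29 = 220*29 = 6380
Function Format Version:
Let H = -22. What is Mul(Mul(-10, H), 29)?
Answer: 6380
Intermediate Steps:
Mul(Mul(-10, H), 29) = Mul(Mul(-10, -22), 29) = Mul(220, 29) = 6380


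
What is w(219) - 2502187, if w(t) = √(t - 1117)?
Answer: -2502187 + I*√898 ≈ -2.5022e+6 + 29.967*I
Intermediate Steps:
w(t) = √(-1117 + t)
w(219) - 2502187 = √(-1117 + 219) - 2502187 = √(-898) - 2502187 = I*√898 - 2502187 = -2502187 + I*√898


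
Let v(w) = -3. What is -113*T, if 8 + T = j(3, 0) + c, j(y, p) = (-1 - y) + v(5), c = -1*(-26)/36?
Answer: 29041/18 ≈ 1613.4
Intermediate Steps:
c = 13/18 (c = 26*(1/36) = 13/18 ≈ 0.72222)
j(y, p) = -4 - y (j(y, p) = (-1 - y) - 3 = -4 - y)
T = -257/18 (T = -8 + ((-4 - 1*3) + 13/18) = -8 + ((-4 - 3) + 13/18) = -8 + (-7 + 13/18) = -8 - 113/18 = -257/18 ≈ -14.278)
-113*T = -113*(-257/18) = 29041/18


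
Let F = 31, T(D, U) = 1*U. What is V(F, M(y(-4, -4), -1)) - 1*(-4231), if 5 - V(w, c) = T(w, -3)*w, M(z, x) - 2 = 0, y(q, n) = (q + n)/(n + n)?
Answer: 4329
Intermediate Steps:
T(D, U) = U
y(q, n) = (n + q)/(2*n) (y(q, n) = (n + q)/((2*n)) = (n + q)*(1/(2*n)) = (n + q)/(2*n))
M(z, x) = 2 (M(z, x) = 2 + 0 = 2)
V(w, c) = 5 + 3*w (V(w, c) = 5 - (-3)*w = 5 + 3*w)
V(F, M(y(-4, -4), -1)) - 1*(-4231) = (5 + 3*31) - 1*(-4231) = (5 + 93) + 4231 = 98 + 4231 = 4329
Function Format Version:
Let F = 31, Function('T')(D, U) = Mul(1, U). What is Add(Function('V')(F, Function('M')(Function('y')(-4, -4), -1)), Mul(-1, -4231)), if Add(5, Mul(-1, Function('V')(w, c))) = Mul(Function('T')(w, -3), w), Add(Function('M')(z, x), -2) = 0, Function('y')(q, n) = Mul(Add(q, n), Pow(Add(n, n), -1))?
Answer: 4329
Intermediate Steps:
Function('T')(D, U) = U
Function('y')(q, n) = Mul(Rational(1, 2), Pow(n, -1), Add(n, q)) (Function('y')(q, n) = Mul(Add(n, q), Pow(Mul(2, n), -1)) = Mul(Add(n, q), Mul(Rational(1, 2), Pow(n, -1))) = Mul(Rational(1, 2), Pow(n, -1), Add(n, q)))
Function('M')(z, x) = 2 (Function('M')(z, x) = Add(2, 0) = 2)
Function('V')(w, c) = Add(5, Mul(3, w)) (Function('V')(w, c) = Add(5, Mul(-1, Mul(-3, w))) = Add(5, Mul(3, w)))
Add(Function('V')(F, Function('M')(Function('y')(-4, -4), -1)), Mul(-1, -4231)) = Add(Add(5, Mul(3, 31)), Mul(-1, -4231)) = Add(Add(5, 93), 4231) = Add(98, 4231) = 4329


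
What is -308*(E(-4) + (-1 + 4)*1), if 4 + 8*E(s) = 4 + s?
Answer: -770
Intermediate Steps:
E(s) = s/8 (E(s) = -½ + (4 + s)/8 = -½ + (½ + s/8) = s/8)
-308*(E(-4) + (-1 + 4)*1) = -308*((⅛)*(-4) + (-1 + 4)*1) = -308*(-½ + 3*1) = -308*(-½ + 3) = -308*5/2 = -770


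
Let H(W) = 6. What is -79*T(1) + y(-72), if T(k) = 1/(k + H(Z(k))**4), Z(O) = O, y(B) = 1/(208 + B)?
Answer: -9447/176392 ≈ -0.053557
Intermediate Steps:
T(k) = 1/(1296 + k) (T(k) = 1/(k + 6**4) = 1/(k + 1296) = 1/(1296 + k))
-79*T(1) + y(-72) = -79/(1296 + 1) + 1/(208 - 72) = -79/1297 + 1/136 = -9447/176392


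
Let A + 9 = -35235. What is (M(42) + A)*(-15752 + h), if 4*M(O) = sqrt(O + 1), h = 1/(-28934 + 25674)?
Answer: 452458251531/815 - 51351521*sqrt(43)/13040 ≈ 5.5514e+8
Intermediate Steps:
h = -1/3260 (h = 1/(-3260) = -1/3260 ≈ -0.00030675)
A = -35244 (A = -9 - 35235 = -35244)
M(O) = sqrt(1 + O)/4 (M(O) = sqrt(O + 1)/4 = sqrt(1 + O)/4)
(M(42) + A)*(-15752 + h) = (sqrt(1 + 42)/4 - 35244)*(-15752 - 1/3260) = (sqrt(43)/4 - 35244)*(-51351521/3260) = (-35244 + sqrt(43)/4)*(-51351521/3260) = 452458251531/815 - 51351521*sqrt(43)/13040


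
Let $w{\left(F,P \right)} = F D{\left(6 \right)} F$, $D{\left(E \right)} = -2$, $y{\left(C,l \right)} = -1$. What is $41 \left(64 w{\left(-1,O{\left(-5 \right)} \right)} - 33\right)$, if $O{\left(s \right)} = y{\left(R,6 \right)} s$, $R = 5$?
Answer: $-6601$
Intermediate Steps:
$O{\left(s \right)} = - s$
$w{\left(F,P \right)} = - 2 F^{2}$ ($w{\left(F,P \right)} = F \left(-2\right) F = - 2 F F = - 2 F^{2}$)
$41 \left(64 w{\left(-1,O{\left(-5 \right)} \right)} - 33\right) = 41 \left(64 \left(- 2 \left(-1\right)^{2}\right) - 33\right) = 41 \left(64 \left(\left(-2\right) 1\right) - 33\right) = 41 \left(64 \left(-2\right) - 33\right) = 41 \left(-128 - 33\right) = 41 \left(-161\right) = -6601$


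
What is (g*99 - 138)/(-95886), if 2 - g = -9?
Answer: -317/31962 ≈ -0.0099180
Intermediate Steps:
g = 11 (g = 2 - 1*(-9) = 2 + 9 = 11)
(g*99 - 138)/(-95886) = (11*99 - 138)/(-95886) = (1089 - 138)*(-1/95886) = 951*(-1/95886) = -317/31962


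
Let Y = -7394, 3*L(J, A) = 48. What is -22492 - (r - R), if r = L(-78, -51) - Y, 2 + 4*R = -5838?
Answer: -31362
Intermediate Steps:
R = -1460 (R = -½ + (¼)*(-5838) = -½ - 2919/2 = -1460)
L(J, A) = 16 (L(J, A) = (⅓)*48 = 16)
r = 7410 (r = 16 - 1*(-7394) = 16 + 7394 = 7410)
-22492 - (r - R) = -22492 - (7410 - 1*(-1460)) = -22492 - (7410 + 1460) = -22492 - 1*8870 = -22492 - 8870 = -31362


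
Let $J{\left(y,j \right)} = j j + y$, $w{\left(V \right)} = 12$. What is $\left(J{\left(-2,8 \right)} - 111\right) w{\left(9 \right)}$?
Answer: $-588$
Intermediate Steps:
$J{\left(y,j \right)} = y + j^{2}$ ($J{\left(y,j \right)} = j^{2} + y = y + j^{2}$)
$\left(J{\left(-2,8 \right)} - 111\right) w{\left(9 \right)} = \left(\left(-2 + 8^{2}\right) - 111\right) 12 = \left(\left(-2 + 64\right) - 111\right) 12 = \left(62 - 111\right) 12 = \left(-49\right) 12 = -588$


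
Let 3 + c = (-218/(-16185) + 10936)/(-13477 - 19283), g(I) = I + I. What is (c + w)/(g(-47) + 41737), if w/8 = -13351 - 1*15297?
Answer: -60759922825789/11039988222900 ≈ -5.5036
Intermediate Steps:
w = -229184 (w = 8*(-13351 - 1*15297) = 8*(-13351 - 15297) = 8*(-28648) = -229184)
g(I) = 2*I
c = -883830589/265110300 (c = -3 + (-218/(-16185) + 10936)/(-13477 - 19283) = -3 + (-218*(-1/16185) + 10936)/(-32760) = -3 + (218/16185 + 10936)*(-1/32760) = -3 + (176999378/16185)*(-1/32760) = -3 - 88499689/265110300 = -883830589/265110300 ≈ -3.3338)
(c + w)/(g(-47) + 41737) = (-883830589/265110300 - 229184)/(2*(-47) + 41737) = -60759922825789/(265110300*(-94 + 41737)) = -60759922825789/265110300/41643 = -60759922825789/265110300*1/41643 = -60759922825789/11039988222900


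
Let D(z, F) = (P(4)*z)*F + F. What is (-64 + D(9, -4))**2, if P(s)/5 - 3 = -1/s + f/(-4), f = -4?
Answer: 552049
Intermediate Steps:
P(s) = 20 - 5/s (P(s) = 15 + 5*(-1/s - 4/(-4)) = 15 + 5*(-1/s - 4*(-1/4)) = 15 + 5*(-1/s + 1) = 15 + 5*(1 - 1/s) = 15 + (5 - 5/s) = 20 - 5/s)
D(z, F) = F + 75*F*z/4 (D(z, F) = ((20 - 5/4)*z)*F + F = (75*z/4)*F + F = 75*F*z/4 + F = F + 75*F*z/4)
(-64 + D(9, -4))**2 = (-64 + (1/4)*(-4)*(4 + 75*9))**2 = (-64 + (1/4)*(-4)*(4 + 675))**2 = (-64 + (1/4)*(-4)*679)**2 = (-64 - 679)**2 = (-743)**2 = 552049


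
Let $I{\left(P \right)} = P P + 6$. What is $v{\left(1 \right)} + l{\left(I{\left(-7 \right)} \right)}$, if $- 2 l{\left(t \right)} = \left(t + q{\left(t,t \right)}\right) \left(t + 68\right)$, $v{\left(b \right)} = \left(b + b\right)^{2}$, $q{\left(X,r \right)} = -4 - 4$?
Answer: $- \frac{5773}{2} \approx -2886.5$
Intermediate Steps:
$q{\left(X,r \right)} = -8$ ($q{\left(X,r \right)} = -4 - 4 = -8$)
$I{\left(P \right)} = 6 + P^{2}$ ($I{\left(P \right)} = P^{2} + 6 = 6 + P^{2}$)
$v{\left(b \right)} = 4 b^{2}$ ($v{\left(b \right)} = \left(2 b\right)^{2} = 4 b^{2}$)
$l{\left(t \right)} = - \frac{\left(-8 + t\right) \left(68 + t\right)}{2}$ ($l{\left(t \right)} = - \frac{\left(t - 8\right) \left(t + 68\right)}{2} = - \frac{\left(-8 + t\right) \left(68 + t\right)}{2}$)
$v{\left(1 \right)} + l{\left(I{\left(-7 \right)} \right)} = 4 \cdot 1^{2} - \left(-272 + \frac{\left(6 + \left(-7\right)^{2}\right)^{2}}{2} + 30 \left(6 + \left(-7\right)^{2}\right)\right) = 4 \cdot 1 - \left(-272 + \frac{\left(6 + 49\right)^{2}}{2} + 30 \left(6 + 49\right)\right) = 4 - \left(1378 + \frac{3025}{2}\right) = 4 - \frac{5781}{2} = - \frac{5773}{2}$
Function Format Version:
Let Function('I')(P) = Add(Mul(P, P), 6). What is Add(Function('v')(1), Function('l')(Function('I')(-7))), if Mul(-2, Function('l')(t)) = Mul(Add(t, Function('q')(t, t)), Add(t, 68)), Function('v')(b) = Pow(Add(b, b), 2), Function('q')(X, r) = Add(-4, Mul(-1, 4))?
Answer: Rational(-5773, 2) ≈ -2886.5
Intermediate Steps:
Function('q')(X, r) = -8 (Function('q')(X, r) = Add(-4, -4) = -8)
Function('I')(P) = Add(6, Pow(P, 2)) (Function('I')(P) = Add(Pow(P, 2), 6) = Add(6, Pow(P, 2)))
Function('v')(b) = Mul(4, Pow(b, 2)) (Function('v')(b) = Pow(Mul(2, b), 2) = Mul(4, Pow(b, 2)))
Function('l')(t) = Mul(Rational(-1, 2), Add(-8, t), Add(68, t)) (Function('l')(t) = Mul(Rational(-1, 2), Mul(Add(t, -8), Add(t, 68))) = Mul(Rational(-1, 2), Mul(Add(-8, t), Add(68, t))) = Mul(Rational(-1, 2), Add(-8, t), Add(68, t)))
Add(Function('v')(1), Function('l')(Function('I')(-7))) = Add(Mul(4, Pow(1, 2)), Add(272, Mul(-30, Add(6, Pow(-7, 2))), Mul(Rational(-1, 2), Pow(Add(6, Pow(-7, 2)), 2)))) = Add(Mul(4, 1), Add(272, Mul(-30, Add(6, 49)), Mul(Rational(-1, 2), Pow(Add(6, 49), 2)))) = Add(4, Add(272, Mul(-30, 55), Mul(Rational(-1, 2), Pow(55, 2)))) = Add(4, Add(272, -1650, Mul(Rational(-1, 2), 3025))) = Add(4, Add(272, -1650, Rational(-3025, 2))) = Add(4, Rational(-5781, 2)) = Rational(-5773, 2)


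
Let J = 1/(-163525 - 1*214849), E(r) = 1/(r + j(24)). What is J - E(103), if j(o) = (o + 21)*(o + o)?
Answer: -380637/856260362 ≈ -0.00044453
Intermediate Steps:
j(o) = 2*o*(21 + o) (j(o) = (21 + o)*(2*o) = 2*o*(21 + o))
E(r) = 1/(2160 + r) (E(r) = 1/(r + 2*24*(21 + 24)) = 1/(r + 2*24*45) = 1/(r + 2160) = 1/(2160 + r))
J = -1/378374 (J = 1/(-163525 - 214849) = 1/(-378374) = -1/378374 ≈ -2.6429e-6)
J - E(103) = -1/378374 - 1/(2160 + 103) = -1/378374 - 1/2263 = -380637/856260362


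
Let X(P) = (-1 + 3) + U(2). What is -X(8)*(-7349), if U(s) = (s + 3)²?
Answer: 198423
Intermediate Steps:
U(s) = (3 + s)²
X(P) = 27 (X(P) = (-1 + 3) + (3 + 2)² = 2 + 5² = 2 + 25 = 27)
-X(8)*(-7349) = -27*(-7349) = -1*(-198423) = 198423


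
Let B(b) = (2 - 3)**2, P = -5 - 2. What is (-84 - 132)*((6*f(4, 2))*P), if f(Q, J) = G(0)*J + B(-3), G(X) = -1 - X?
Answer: -9072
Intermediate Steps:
P = -7
B(b) = 1 (B(b) = (-1)**2 = 1)
f(Q, J) = 1 - J (f(Q, J) = (-1 - 1*0)*J + 1 = (-1 + 0)*J + 1 = -J + 1 = 1 - J)
(-84 - 132)*((6*f(4, 2))*P) = (-84 - 132)*((6*(1 - 1*2))*(-7)) = -216*6*(1 - 2)*(-7) = -216*6*(-1)*(-7) = -(-1296)*(-7) = -216*42 = -9072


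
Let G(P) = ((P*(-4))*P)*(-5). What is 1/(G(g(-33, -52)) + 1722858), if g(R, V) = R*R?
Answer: 1/25441278 ≈ 3.9306e-8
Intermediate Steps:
g(R, V) = R**2
G(P) = 20*P**2 (G(P) = ((-4*P)*P)*(-5) = -4*P**2*(-5) = 20*P**2)
1/(G(g(-33, -52)) + 1722858) = 1/(20*((-33)**2)**2 + 1722858) = 1/(20*1089**2 + 1722858) = 1/(20*1185921 + 1722858) = 1/(23718420 + 1722858) = 1/25441278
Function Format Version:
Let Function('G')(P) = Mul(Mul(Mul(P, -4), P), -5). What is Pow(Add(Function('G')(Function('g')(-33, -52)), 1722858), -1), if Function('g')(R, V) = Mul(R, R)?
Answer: Rational(1, 25441278) ≈ 3.9306e-8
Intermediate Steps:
Function('g')(R, V) = Pow(R, 2)
Function('G')(P) = Mul(20, Pow(P, 2)) (Function('G')(P) = Mul(Mul(Mul(-4, P), P), -5) = Mul(Mul(-4, Pow(P, 2)), -5) = Mul(20, Pow(P, 2)))
Pow(Add(Function('G')(Function('g')(-33, -52)), 1722858), -1) = Pow(Add(Mul(20, Pow(Pow(-33, 2), 2)), 1722858), -1) = Pow(Add(Mul(20, Pow(1089, 2)), 1722858), -1) = Pow(Add(Mul(20, 1185921), 1722858), -1) = Pow(Add(23718420, 1722858), -1) = Pow(25441278, -1) = Rational(1, 25441278)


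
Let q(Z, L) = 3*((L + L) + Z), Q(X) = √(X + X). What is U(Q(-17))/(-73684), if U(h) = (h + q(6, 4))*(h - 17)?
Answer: 187/18421 - 25*I*√34/73684 ≈ 0.010151 - 0.0019784*I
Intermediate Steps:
Q(X) = √2*√X (Q(X) = √(2*X) = √2*√X)
q(Z, L) = 3*Z + 6*L (q(Z, L) = 3*(2*L + Z) = 3*(Z + 2*L) = 3*Z + 6*L)
U(h) = (-17 + h)*(42 + h) (U(h) = (h + (3*6 + 6*4))*(h - 17) = (h + (18 + 24))*(-17 + h) = (h + 42)*(-17 + h) = (42 + h)*(-17 + h) = (-17 + h)*(42 + h))
U(Q(-17))/(-73684) = (-714 + (√2*√(-17))² + 25*(√2*√(-17)))/(-73684) = (-714 + (√2*(I*√17))² + 25*(√2*(I*√17)))*(-1/73684) = (-714 + (I*√34)² + 25*(I*√34))*(-1/73684) = (-714 - 34 + 25*I*√34)*(-1/73684) = (-748 + 25*I*√34)*(-1/73684) = 187/18421 - 25*I*√34/73684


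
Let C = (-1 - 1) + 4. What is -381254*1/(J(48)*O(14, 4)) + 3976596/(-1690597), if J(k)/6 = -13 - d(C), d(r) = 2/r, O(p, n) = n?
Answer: 321605366191/284020296 ≈ 1132.3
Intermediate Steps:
C = 2 (C = -2 + 4 = 2)
J(k) = -84 (J(k) = 6*(-13 - 2/2) = 6*(-13 - 1*1) = 6*(-13 - 1) = 6*(-14) = -84)
-381254*1/(J(48)*O(14, 4)) + 3976596/(-1690597) = -381254/((-84*4)) + 3976596/(-1690597) = -381254/(-336) + 3976596*(-1/1690597) = -381254*(-1/336) - 3976596/1690597 = 190627/168 - 3976596/1690597 = 321605366191/284020296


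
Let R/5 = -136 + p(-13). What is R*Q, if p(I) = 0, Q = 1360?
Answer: -924800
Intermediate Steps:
R = -680 (R = 5*(-136 + 0) = 5*(-136) = -680)
R*Q = -680*1360 = -924800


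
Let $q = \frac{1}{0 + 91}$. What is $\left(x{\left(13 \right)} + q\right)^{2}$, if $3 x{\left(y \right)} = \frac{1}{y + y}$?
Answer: $\frac{1}{1764} \approx 0.00056689$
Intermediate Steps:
$q = \frac{1}{91} \approx 0.010989$
$x{\left(y \right)} = \frac{1}{6 y}$ ($x{\left(y \right)} = \frac{1}{3 \left(y + y\right)} = \frac{1}{3 \cdot 2 y} = \frac{\frac{1}{2} \frac{1}{y}}{3} = \frac{1}{6 y}$)
$\left(x{\left(13 \right)} + q\right)^{2} = \left(\frac{1}{6 \cdot 13} + \frac{1}{91}\right)^{2} = \left(\frac{1}{6} \cdot \frac{1}{13} + \frac{1}{91}\right)^{2} = \left(\frac{1}{78} + \frac{1}{91}\right)^{2} = \left(\frac{1}{42}\right)^{2} = \frac{1}{1764}$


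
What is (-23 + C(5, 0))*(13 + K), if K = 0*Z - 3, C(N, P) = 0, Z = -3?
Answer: -230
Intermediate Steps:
K = -3 (K = 0*(-3) - 3 = 0 - 3 = -3)
(-23 + C(5, 0))*(13 + K) = (-23 + 0)*(13 - 3) = -23*10 = -230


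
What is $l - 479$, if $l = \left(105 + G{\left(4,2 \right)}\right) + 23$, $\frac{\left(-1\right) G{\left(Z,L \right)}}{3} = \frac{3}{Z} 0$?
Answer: $-351$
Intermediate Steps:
$G{\left(Z,L \right)} = 0$ ($G{\left(Z,L \right)} = - 3 \frac{3}{Z} 0 = \left(-3\right) 0 = 0$)
$l = 128$ ($l = \left(105 + 0\right) + 23 = 105 + 23 = 128$)
$l - 479 = 128 - 479 = -351$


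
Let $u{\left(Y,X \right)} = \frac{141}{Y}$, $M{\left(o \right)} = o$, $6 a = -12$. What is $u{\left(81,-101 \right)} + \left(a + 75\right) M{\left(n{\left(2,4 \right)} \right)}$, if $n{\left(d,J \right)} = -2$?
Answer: $- \frac{3895}{27} \approx -144.26$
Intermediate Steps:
$a = -2$ ($a = \frac{1}{6} \left(-12\right) = -2$)
$u{\left(81,-101 \right)} + \left(a + 75\right) M{\left(n{\left(2,4 \right)} \right)} = \frac{141}{81} + \left(-2 + 75\right) \left(-2\right) = 141 \cdot \frac{1}{81} + 73 \left(-2\right) = \frac{47}{27} - 146 = - \frac{3895}{27}$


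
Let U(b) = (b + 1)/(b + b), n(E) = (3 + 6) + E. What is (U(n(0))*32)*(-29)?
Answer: -4640/9 ≈ -515.56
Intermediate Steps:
n(E) = 9 + E
U(b) = (1 + b)/(2*b) (U(b) = (1 + b)/((2*b)) = (1 + b)*(1/(2*b)) = (1 + b)/(2*b))
(U(n(0))*32)*(-29) = (((1 + (9 + 0))/(2*(9 + 0)))*32)*(-29) = (((½)*(1 + 9)/9)*32)*(-29) = (((½)*(⅑)*10)*32)*(-29) = ((5/9)*32)*(-29) = (160/9)*(-29) = -4640/9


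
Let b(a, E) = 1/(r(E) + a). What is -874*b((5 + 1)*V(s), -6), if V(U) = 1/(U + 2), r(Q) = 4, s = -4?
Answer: -874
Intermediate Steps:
V(U) = 1/(2 + U)
b(a, E) = 1/(4 + a)
-874*b((5 + 1)*V(s), -6) = -874/(4 + (5 + 1)/(2 - 4)) = -874/(4 + 6/(-2)) = -874/(4 + 6*(-½)) = -874/(4 - 3) = -874/1 = -874*1 = -874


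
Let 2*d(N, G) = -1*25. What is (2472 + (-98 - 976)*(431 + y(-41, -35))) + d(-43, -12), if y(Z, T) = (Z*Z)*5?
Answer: -18974809/2 ≈ -9.4874e+6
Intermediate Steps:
y(Z, T) = 5*Z² (y(Z, T) = Z²*5 = 5*Z²)
d(N, G) = -25/2 (d(N, G) = (-1*25)/2 = (½)*(-25) = -25/2)
(2472 + (-98 - 976)*(431 + y(-41, -35))) + d(-43, -12) = (2472 + (-98 - 976)*(431 + 5*(-41)²)) - 25/2 = (2472 - 1074*(431 + 5*1681)) - 25/2 = (2472 - 1074*(431 + 8405)) - 25/2 = (2472 - 1074*8836) - 25/2 = (2472 - 9489864) - 25/2 = -9487392 - 25/2 = -18974809/2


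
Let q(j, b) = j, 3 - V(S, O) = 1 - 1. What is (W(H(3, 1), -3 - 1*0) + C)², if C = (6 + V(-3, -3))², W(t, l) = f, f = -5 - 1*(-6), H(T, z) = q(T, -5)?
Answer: 6724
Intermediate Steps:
V(S, O) = 3 (V(S, O) = 3 - (1 - 1) = 3 - 1*0 = 3 + 0 = 3)
H(T, z) = T
f = 1 (f = -5 + 6 = 1)
W(t, l) = 1
C = 81 (C = (6 + 3)² = 9² = 81)
(W(H(3, 1), -3 - 1*0) + C)² = (1 + 81)² = 82² = 6724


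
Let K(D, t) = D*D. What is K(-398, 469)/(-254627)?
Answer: -158404/254627 ≈ -0.62210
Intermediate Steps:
K(D, t) = D²
K(-398, 469)/(-254627) = (-398)²/(-254627) = 158404*(-1/254627) = -158404/254627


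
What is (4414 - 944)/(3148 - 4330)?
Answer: -1735/591 ≈ -2.9357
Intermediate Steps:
(4414 - 944)/(3148 - 4330) = 3470/(-1182) = 3470*(-1/1182) = -1735/591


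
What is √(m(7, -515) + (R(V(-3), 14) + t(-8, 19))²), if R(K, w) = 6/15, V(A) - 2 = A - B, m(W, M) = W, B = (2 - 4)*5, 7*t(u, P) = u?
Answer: 29*√11/35 ≈ 2.7481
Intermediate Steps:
t(u, P) = u/7
B = -10 (B = -2*5 = -10)
V(A) = 12 + A (V(A) = 2 + (A - 1*(-10)) = 2 + (A + 10) = 2 + (10 + A) = 12 + A)
R(K, w) = ⅖ (R(K, w) = 6*(1/15) = ⅖)
√(m(7, -515) + (R(V(-3), 14) + t(-8, 19))²) = √(7 + (⅖ + (⅐)*(-8))²) = √(7 + (⅖ - 8/7)²) = √(7 + (-26/35)²) = √(7 + 676/1225) = √(9251/1225) = 29*√11/35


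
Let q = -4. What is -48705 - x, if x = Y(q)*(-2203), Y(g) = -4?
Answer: -57517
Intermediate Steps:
x = 8812 (x = -4*(-2203) = 8812)
-48705 - x = -48705 - 1*8812 = -48705 - 8812 = -57517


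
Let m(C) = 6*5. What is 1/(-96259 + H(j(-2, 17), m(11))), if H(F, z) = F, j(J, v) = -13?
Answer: -1/96272 ≈ -1.0387e-5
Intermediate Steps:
m(C) = 30
1/(-96259 + H(j(-2, 17), m(11))) = 1/(-96259 - 13) = 1/(-96272) = -1/96272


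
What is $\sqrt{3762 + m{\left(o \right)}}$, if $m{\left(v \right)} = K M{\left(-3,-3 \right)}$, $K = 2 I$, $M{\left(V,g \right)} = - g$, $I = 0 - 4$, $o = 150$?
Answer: $\sqrt{3738} \approx 61.139$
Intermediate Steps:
$I = -4$
$K = -8$ ($K = 2 \left(-4\right) = -8$)
$m{\left(v \right)} = -24$ ($m{\left(v \right)} = - 8 \left(\left(-1\right) \left(-3\right)\right) = \left(-8\right) 3 = -24$)
$\sqrt{3762 + m{\left(o \right)}} = \sqrt{3762 - 24} = \sqrt{3738}$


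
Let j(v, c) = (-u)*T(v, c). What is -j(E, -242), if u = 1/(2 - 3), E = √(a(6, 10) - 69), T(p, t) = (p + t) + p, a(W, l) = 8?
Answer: 242 - 2*I*√61 ≈ 242.0 - 15.62*I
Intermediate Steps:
T(p, t) = t + 2*p
E = I*√61 (E = √(8 - 69) = √(-61) = I*√61 ≈ 7.8102*I)
u = -1 (u = 1/(-1) = -1)
j(v, c) = c + 2*v (j(v, c) = (-1*(-1))*(c + 2*v) = 1*(c + 2*v) = c + 2*v)
-j(E, -242) = -(-242 + 2*(I*√61)) = -(-242 + 2*I*√61) = 242 - 2*I*√61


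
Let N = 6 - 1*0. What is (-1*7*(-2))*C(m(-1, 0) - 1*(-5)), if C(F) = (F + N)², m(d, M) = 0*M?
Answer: 1694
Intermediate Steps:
N = 6 (N = 6 + 0 = 6)
m(d, M) = 0
C(F) = (6 + F)² (C(F) = (F + 6)² = (6 + F)²)
(-1*7*(-2))*C(m(-1, 0) - 1*(-5)) = (-1*7*(-2))*(6 + (0 - 1*(-5)))² = (-7*(-2))*(6 + (0 + 5))² = 14*(6 + 5)² = 14*11² = 14*121 = 1694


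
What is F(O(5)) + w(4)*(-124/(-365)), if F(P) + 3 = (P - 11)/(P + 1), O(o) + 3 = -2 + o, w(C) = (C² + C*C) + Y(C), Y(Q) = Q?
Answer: -646/365 ≈ -1.7699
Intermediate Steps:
w(C) = C + 2*C² (w(C) = (C² + C*C) + C = (C² + C²) + C = 2*C² + C = C + 2*C²)
O(o) = -5 + o (O(o) = -3 + (-2 + o) = -5 + o)
F(P) = -3 + (-11 + P)/(1 + P) (F(P) = -3 + (P - 11)/(P + 1) = -3 + (-11 + P)/(1 + P))
F(O(5)) + w(4)*(-124/(-365)) = 2*(-7 - (-5 + 5))/(1 + (-5 + 5)) + (4*(1 + 2*4))*(-124/(-365)) = 2*(-7 - 1*0)/(1 + 0) + (4*(1 + 8))*(-124*(-1/365)) = 2*(-7 + 0)/1 + (4*9)*(124/365) = 2*1*(-7) + 36*(124/365) = -14 + 4464/365 = -646/365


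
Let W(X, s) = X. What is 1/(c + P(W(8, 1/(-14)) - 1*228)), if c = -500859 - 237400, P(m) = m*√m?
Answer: I/(-738259*I + 440*√55) ≈ -1.3545e-6 + 5.987e-9*I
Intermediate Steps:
P(m) = m^(3/2)
c = -738259
1/(c + P(W(8, 1/(-14)) - 1*228)) = 1/(-738259 + (8 - 1*228)^(3/2)) = 1/(-738259 + (8 - 228)^(3/2)) = 1/(-738259 + (-220)^(3/2)) = 1/(-738259 - 440*I*√55)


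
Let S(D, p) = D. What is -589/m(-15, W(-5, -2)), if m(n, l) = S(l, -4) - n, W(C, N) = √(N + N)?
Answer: -8835/229 + 1178*I/229 ≈ -38.581 + 5.1441*I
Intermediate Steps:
W(C, N) = √2*√N (W(C, N) = √(2*N) = √2*√N)
m(n, l) = l - n
-589/m(-15, W(-5, -2)) = -589/(√2*√(-2) - 1*(-15)) = -589/(√2*(I*√2) + 15) = -589/(2*I + 15) = -589*(15 - 2*I)/229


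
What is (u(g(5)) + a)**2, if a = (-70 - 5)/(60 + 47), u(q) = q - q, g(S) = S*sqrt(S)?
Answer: 5625/11449 ≈ 0.49131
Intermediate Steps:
g(S) = S**(3/2)
u(q) = 0
a = -75/107 ≈ -0.70093
(u(g(5)) + a)**2 = (0 - 75/107)**2 = (-75/107)**2 = 5625/11449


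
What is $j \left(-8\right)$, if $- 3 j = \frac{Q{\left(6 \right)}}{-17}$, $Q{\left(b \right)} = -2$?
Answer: $\frac{16}{51} \approx 0.31373$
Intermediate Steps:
$j = - \frac{2}{51}$ ($j = - \frac{\frac{1}{-17} \left(-2\right)}{3} = - \frac{\left(- \frac{1}{17}\right) \left(-2\right)}{3} = \left(- \frac{1}{3}\right) \frac{2}{17} = - \frac{2}{51} \approx -0.039216$)
$j \left(-8\right) = \left(- \frac{2}{51}\right) \left(-8\right) = \frac{16}{51}$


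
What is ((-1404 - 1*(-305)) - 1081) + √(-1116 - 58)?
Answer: -2180 + I*√1174 ≈ -2180.0 + 34.264*I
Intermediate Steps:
((-1404 - 1*(-305)) - 1081) + √(-1116 - 58) = ((-1404 + 305) - 1081) + √(-1174) = (-1099 - 1081) + I*√1174 = -2180 + I*√1174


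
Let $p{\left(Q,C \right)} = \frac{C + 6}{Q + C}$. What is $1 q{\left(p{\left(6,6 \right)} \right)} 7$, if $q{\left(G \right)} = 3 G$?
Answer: $21$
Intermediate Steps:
$p{\left(Q,C \right)} = \frac{6 + C}{C + Q}$
$1 q{\left(p{\left(6,6 \right)} \right)} 7 = 1 \cdot 3 \frac{6 + 6}{6 + 6} \cdot 7 = 1 \cdot 3 \cdot \frac{1}{12} \cdot 12 \cdot 7 = 1 \cdot 3 \cdot 1 \cdot 7 = 1 \cdot 3 \cdot 7 = 3 \cdot 7 = 21$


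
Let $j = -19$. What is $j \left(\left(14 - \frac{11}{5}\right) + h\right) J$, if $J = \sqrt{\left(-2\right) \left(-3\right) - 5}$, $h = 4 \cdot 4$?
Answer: $- \frac{2641}{5} \approx -528.2$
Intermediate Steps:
$h = 16$
$J = 1$ ($J = \sqrt{6 - 5} = \sqrt{1} = 1$)
$j \left(\left(14 - \frac{11}{5}\right) + h\right) J = - 19 \left(\left(14 - \frac{11}{5}\right) + 16\right) 1 = - 19 \left(\frac{59}{5} + 16\right) 1 = \left(-19\right) \frac{139}{5} \cdot 1 = \left(- \frac{2641}{5}\right) 1 = - \frac{2641}{5}$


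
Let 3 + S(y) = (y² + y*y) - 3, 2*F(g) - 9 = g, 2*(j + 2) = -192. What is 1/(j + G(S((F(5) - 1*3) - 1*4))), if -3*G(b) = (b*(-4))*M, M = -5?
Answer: -1/58 ≈ -0.017241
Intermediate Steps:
j = -98 (j = -2 + (½)*(-192) = -2 - 96 = -98)
F(g) = 9/2 + g/2
S(y) = -6 + 2*y² (S(y) = -3 + ((y² + y*y) - 3) = -3 + ((y² + y²) - 3) = -3 + (2*y² - 3) = -3 + (-3 + 2*y²) = -6 + 2*y²)
G(b) = -20*b/3 (G(b) = -b*(-4)*(-5)/3 = -(-4*b)*(-5)/3 = -20*b/3)
1/(j + G(S((F(5) - 1*3) - 1*4))) = 1/(-98 - 20*(-6 + 2*(((9/2 + (½)*5) - 1*3) - 1*4)²)/3) = 1/(-98 - 20*(-6 + 2*(((9/2 + 5/2) - 3) - 4)²)/3) = 1/(-98 - 20*(-6 + 2*((7 - 3) - 4)²)/3) = 1/(-98 - 20*(-6 + 2*(4 - 4)²)/3) = 1/(-98 - 20*(-6 + 2*0²)/3) = 1/(-98 - 20*(-6 + 2*0)/3) = 1/(-98 - 20*(-6 + 0)/3) = 1/(-98 - 20/3*(-6)) = 1/(-98 + 40) = 1/(-58) = -1/58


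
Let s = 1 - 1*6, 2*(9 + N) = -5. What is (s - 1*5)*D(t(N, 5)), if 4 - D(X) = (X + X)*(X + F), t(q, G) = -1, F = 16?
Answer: -340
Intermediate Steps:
N = -23/2 (N = -9 + (½)*(-5) = -9 - 5/2 = -23/2 ≈ -11.500)
D(X) = 4 - 2*X*(16 + X) (D(X) = 4 - (X + X)*(X + 16) = 4 - 2*X*(16 + X))
s = -5 (s = 1 - 6 = -5)
(s - 1*5)*D(t(N, 5)) = (-5 - 1*5)*(4 - 32*(-1) - 2*(-1)²) = (-5 - 5)*(4 + 32 - 2*1) = -10*(4 + 32 - 2) = -10*34 = -340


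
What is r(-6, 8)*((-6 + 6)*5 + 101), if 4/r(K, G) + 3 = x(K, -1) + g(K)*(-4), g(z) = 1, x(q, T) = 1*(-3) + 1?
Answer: -404/9 ≈ -44.889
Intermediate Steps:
x(q, T) = -2 (x(q, T) = -3 + 1 = -2)
r(K, G) = -4/9 (r(K, G) = 4/(-3 + (-2 + 1*(-4))) = 4/(-3 + (-2 - 4)) = 4/(-3 - 6) = 4/(-9) = 4*(-1/9) = -4/9)
r(-6, 8)*((-6 + 6)*5 + 101) = -4*((-6 + 6)*5 + 101)/9 = -4*(0*5 + 101)/9 = -4*(0 + 101)/9 = -4/9*101 = -404/9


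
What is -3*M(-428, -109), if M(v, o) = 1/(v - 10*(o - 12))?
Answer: -3/782 ≈ -0.0038363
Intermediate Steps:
M(v, o) = 1/(120 + v - 10*o) (M(v, o) = 1/(v - 10*(-12 + o)) = 1/(v + (120 - 10*o)) = 1/(120 + v - 10*o))
-3*M(-428, -109) = -3/(120 - 428 - 10*(-109)) = -3/(120 - 428 + 1090) = -3/782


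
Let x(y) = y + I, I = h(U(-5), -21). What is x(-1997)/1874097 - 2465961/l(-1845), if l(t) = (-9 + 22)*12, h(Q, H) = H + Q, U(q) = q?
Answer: -90616675055/5732532 ≈ -15807.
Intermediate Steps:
l(t) = 156 (l(t) = 13*12 = 156)
I = -26 (I = -21 - 5 = -26)
x(y) = -26 + y (x(y) = y - 26 = -26 + y)
x(-1997)/1874097 - 2465961/l(-1845) = (-26 - 1997)/1874097 - 2465961/156 = -2023*1/1874097 - 2465961*1/156 = -119/110241 - 821987/52 = -90616675055/5732532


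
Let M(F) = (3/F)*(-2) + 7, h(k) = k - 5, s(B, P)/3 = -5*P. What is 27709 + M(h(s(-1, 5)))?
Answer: 1108643/40 ≈ 27716.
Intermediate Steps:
s(B, P) = -15*P (s(B, P) = 3*(-5*P) = -15*P)
h(k) = -5 + k
M(F) = 7 - 6/F (M(F) = -6/F + 7 = 7 - 6/F)
27709 + M(h(s(-1, 5))) = 27709 + (7 - 6/(-5 - 15*5)) = 27709 + (7 - 6/(-5 - 75)) = 27709 + (7 - 6/(-80)) = 27709 + (7 - 6*(-1/80)) = 27709 + (7 + 3/40) = 27709 + 283/40 = 1108643/40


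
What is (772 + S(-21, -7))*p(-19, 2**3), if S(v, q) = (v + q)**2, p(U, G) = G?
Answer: 12448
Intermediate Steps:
S(v, q) = (q + v)**2
(772 + S(-21, -7))*p(-19, 2**3) = (772 + (-7 - 21)**2)*2**3 = (772 + (-28)**2)*8 = (772 + 784)*8 = 1556*8 = 12448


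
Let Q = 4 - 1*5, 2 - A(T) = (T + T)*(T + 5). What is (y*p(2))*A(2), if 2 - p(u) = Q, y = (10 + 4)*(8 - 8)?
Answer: 0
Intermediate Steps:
A(T) = 2 - 2*T*(5 + T) (A(T) = 2 - (T + T)*(T + 5) = 2 - 2*T*(5 + T))
y = 0 (y = 14*0 = 0)
Q = -1 (Q = 4 - 5 = -1)
p(u) = 3 (p(u) = 2 - 1*(-1) = 2 + 1 = 3)
(y*p(2))*A(2) = (0*3)*(2 - 10*2 - 2*2²) = 0*(2 - 20 - 2*4) = 0*(2 - 20 - 8) = 0*(-26) = 0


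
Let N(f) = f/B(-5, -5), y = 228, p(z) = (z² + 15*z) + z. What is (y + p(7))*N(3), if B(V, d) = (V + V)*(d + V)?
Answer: 1167/100 ≈ 11.670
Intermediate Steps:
p(z) = z² + 16*z
B(V, d) = 2*V*(V + d) (B(V, d) = (2*V)*(V + d) = 2*V*(V + d))
N(f) = f/100 (N(f) = f/((2*(-5)*(-5 - 5))) = f/((2*(-5)*(-10))) = f/100)
(y + p(7))*N(3) = (228 + 7*(16 + 7))*((1/100)*3) = (228 + 7*23)*(3/100) = (228 + 161)*(3/100) = 389*(3/100) = 1167/100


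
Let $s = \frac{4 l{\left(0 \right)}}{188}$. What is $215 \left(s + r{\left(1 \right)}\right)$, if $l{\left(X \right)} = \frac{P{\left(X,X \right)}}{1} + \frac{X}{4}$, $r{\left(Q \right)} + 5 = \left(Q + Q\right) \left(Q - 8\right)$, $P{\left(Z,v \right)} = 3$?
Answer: $- \frac{191350}{47} \approx -4071.3$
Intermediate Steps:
$r{\left(Q \right)} = -5 + 2 Q \left(-8 + Q\right)$ ($r{\left(Q \right)} = -5 + \left(Q + Q\right) \left(Q - 8\right) = -5 + 2 Q \left(-8 + Q\right)$)
$l{\left(X \right)} = 3 + \frac{X}{4}$ ($l{\left(X \right)} = \frac{3}{1} + \frac{X}{4} = 3 \cdot 1 + X \frac{1}{4} = 3 + \frac{X}{4}$)
$s = \frac{3}{47}$ ($s = \frac{4 \left(3 + \frac{1}{4} \cdot 0\right)}{188} = 4 \left(3 + 0\right) \frac{1}{188} = 4 \cdot 3 \cdot \frac{1}{188} = 12 \cdot \frac{1}{188} = \frac{3}{47} \approx 0.06383$)
$215 \left(s + r{\left(1 \right)}\right) = 215 \left(\frac{3}{47} - \left(21 - 2\right)\right) = 215 \left(\frac{3}{47} - 19\right) = 215 \left(- \frac{890}{47}\right) = - \frac{191350}{47}$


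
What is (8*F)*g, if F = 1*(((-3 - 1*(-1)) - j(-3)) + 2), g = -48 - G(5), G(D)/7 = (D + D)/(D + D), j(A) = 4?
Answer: 1760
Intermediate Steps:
G(D) = 7 (G(D) = 7*((D + D)/(D + D)) = 7*((2*D)/((2*D))) = 7*((2*D)*(1/(2*D))) = 7*1 = 7)
g = -55 (g = -48 - 1*7 = -48 - 7 = -55)
F = -4 (F = 1*(((-3 - 1*(-1)) - 1*4) + 2) = 1*(((-3 + 1) - 4) + 2) = 1*((-2 - 4) + 2) = 1*(-6 + 2) = 1*(-4) = -4)
(8*F)*g = (8*(-4))*(-55) = -32*(-55) = 1760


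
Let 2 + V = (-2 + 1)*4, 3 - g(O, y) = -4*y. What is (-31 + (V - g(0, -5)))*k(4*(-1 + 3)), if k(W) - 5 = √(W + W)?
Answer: -180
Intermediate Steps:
k(W) = 5 + √2*√W (k(W) = 5 + √(W + W) = 5 + √(2*W) = 5 + √2*√W)
g(O, y) = 3 + 4*y (g(O, y) = 3 - (-4)*y = 3 + 4*y)
V = -6 (V = -2 + (-2 + 1)*4 = -2 - 1*4 = -2 - 4 = -6)
(-31 + (V - g(0, -5)))*k(4*(-1 + 3)) = (-31 + (-6 - (3 + 4*(-5))))*(5 + √2*√(4*(-1 + 3))) = (-31 + (-6 - (3 - 20)))*(5 + √2*√(4*2)) = (-31 + (-6 - 1*(-17)))*(5 + √2*√8) = (-31 + (-6 + 17))*(5 + √2*(2*√2)) = (-31 + 11)*(5 + 4) = -20*9 = -180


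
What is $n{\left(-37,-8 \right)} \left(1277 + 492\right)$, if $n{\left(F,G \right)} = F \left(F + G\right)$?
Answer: $2945385$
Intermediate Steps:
$n{\left(-37,-8 \right)} \left(1277 + 492\right) = - 37 \left(-37 - 8\right) \left(1277 + 492\right) = \left(-37\right) \left(-45\right) 1769 = 1665 \cdot 1769 = 2945385$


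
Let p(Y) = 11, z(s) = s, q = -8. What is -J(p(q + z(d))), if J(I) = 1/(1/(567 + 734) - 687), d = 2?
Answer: 1301/893786 ≈ 0.0014556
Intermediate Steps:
J(I) = -1301/893786 (J(I) = 1/(1/1301 - 687) = 1/(-893786/1301) = -1301/893786)
-J(p(q + z(d))) = -1*(-1301/893786) = 1301/893786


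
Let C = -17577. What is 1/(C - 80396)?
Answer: -1/97973 ≈ -1.0207e-5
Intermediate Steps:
1/(C - 80396) = 1/(-17577 - 80396) = 1/(-97973) = -1/97973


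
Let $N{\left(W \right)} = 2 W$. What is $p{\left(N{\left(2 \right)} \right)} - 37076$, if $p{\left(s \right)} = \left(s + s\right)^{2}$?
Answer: $-37012$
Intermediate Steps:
$p{\left(s \right)} = 4 s^{2}$ ($p{\left(s \right)} = \left(2 s\right)^{2} = 4 s^{2}$)
$p{\left(N{\left(2 \right)} \right)} - 37076 = 4 \left(2 \cdot 2\right)^{2} - 37076 = 4 \cdot 4^{2} - 37076 = 4 \cdot 16 - 37076 = 64 - 37076 = -37012$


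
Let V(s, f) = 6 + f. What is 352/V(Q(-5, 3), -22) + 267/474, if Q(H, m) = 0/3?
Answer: -3387/158 ≈ -21.437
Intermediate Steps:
Q(H, m) = 0 (Q(H, m) = 0*(1/3) = 0)
352/V(Q(-5, 3), -22) + 267/474 = 352/(6 - 22) + 267/474 = 352/(-16) + 267*(1/474) = 352*(-1/16) + 89/158 = -22 + 89/158 = -3387/158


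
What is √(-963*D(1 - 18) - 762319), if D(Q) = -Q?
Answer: I*√778690 ≈ 882.43*I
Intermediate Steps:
√(-963*D(1 - 18) - 762319) = √(-(-963)*(1 - 18) - 762319) = √(-(-963)*(-17) - 762319) = √(-963*17 - 762319) = √(-16371 - 762319) = √(-778690) = I*√778690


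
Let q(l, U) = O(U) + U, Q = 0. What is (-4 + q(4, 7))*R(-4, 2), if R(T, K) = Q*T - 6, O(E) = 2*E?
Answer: -102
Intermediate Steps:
R(T, K) = -6 (R(T, K) = 0*T - 6 = 0 - 6 = -6)
q(l, U) = 3*U (q(l, U) = 2*U + U = 3*U)
(-4 + q(4, 7))*R(-4, 2) = (-4 + 3*7)*(-6) = (-4 + 21)*(-6) = 17*(-6) = -102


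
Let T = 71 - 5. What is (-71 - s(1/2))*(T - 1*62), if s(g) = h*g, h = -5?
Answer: -274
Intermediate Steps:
s(g) = -5*g
T = 66
(-71 - s(1/2))*(T - 1*62) = (-71 - (-5)/2)*(66 - 1*62) = (-71 - (-5)/2)*(66 - 62) = (-71 - 1*(-5/2))*4 = (-71 + 5/2)*4 = -137/2*4 = -274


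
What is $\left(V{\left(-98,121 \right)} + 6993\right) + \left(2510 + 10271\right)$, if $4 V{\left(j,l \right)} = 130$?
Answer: $\frac{39613}{2} \approx 19807.0$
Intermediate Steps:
$V{\left(j,l \right)} = \frac{65}{2}$ ($V{\left(j,l \right)} = \frac{1}{4} \cdot 130 = \frac{65}{2}$)
$\left(V{\left(-98,121 \right)} + 6993\right) + \left(2510 + 10271\right) = \left(\frac{65}{2} + 6993\right) + \left(2510 + 10271\right) = \frac{14051}{2} + 12781 = \frac{39613}{2}$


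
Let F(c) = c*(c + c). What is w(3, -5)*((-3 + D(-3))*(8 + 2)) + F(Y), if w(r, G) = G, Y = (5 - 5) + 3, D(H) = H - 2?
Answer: 418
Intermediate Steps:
D(H) = -2 + H
Y = 3 (Y = 0 + 3 = 3)
F(c) = 2*c² (F(c) = c*(2*c) = 2*c²)
w(3, -5)*((-3 + D(-3))*(8 + 2)) + F(Y) = -5*(-3 + (-2 - 3))*(8 + 2) + 2*3² = -5*(-3 - 5)*10 + 2*9 = -(-40)*10 + 18 = -5*(-80) + 18 = 400 + 18 = 418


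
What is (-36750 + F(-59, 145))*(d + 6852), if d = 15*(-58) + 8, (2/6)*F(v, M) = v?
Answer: -221192730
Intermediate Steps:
F(v, M) = 3*v
d = -862 (d = -870 + 8 = -862)
(-36750 + F(-59, 145))*(d + 6852) = (-36750 + 3*(-59))*(-862 + 6852) = (-36750 - 177)*5990 = -36927*5990 = -221192730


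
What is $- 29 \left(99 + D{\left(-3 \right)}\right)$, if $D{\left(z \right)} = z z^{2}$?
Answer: $-2088$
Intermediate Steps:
$D{\left(z \right)} = z^{3}$
$- 29 \left(99 + D{\left(-3 \right)}\right) = - 29 \left(99 + \left(-3\right)^{3}\right) = - 29 \left(99 - 27\right) = \left(-29\right) 72 = -2088$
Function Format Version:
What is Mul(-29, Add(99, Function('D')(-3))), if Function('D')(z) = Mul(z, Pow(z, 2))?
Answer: -2088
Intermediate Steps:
Function('D')(z) = Pow(z, 3)
Mul(-29, Add(99, Function('D')(-3))) = Mul(-29, Add(99, Pow(-3, 3))) = Mul(-29, Add(99, -27)) = Mul(-29, 72) = -2088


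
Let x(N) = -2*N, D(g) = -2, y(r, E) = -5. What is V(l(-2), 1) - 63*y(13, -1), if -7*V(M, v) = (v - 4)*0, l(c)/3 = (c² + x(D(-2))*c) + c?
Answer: 315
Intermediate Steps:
l(c) = 3*c² + 15*c (l(c) = 3*((c² + (-2*(-2))*c) + c) = 3*((c² + 4*c) + c) = 3*(c² + 5*c) = 3*c² + 15*c)
V(M, v) = 0 (V(M, v) = -(v - 4)*0/7 = -(-4 + v)*0/7 = -⅐*0 = 0)
V(l(-2), 1) - 63*y(13, -1) = 0 - 63*(-5) = 0 + 315 = 315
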